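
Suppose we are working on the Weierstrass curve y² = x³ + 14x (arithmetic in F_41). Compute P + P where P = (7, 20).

(36, 16)

tangent at (7, 20): λ = (3·7² + 14)/(2·20) ≡ 38/40. 40⁻¹ ≡ 40 (mod 41), so λ ≡ 38·40 ≡ 3.
  x = λ² - 7 - 7 = 9 - 14 ≡ 36; y = λ·(7 - 36) - 20 ≡ 16. → (36, 16)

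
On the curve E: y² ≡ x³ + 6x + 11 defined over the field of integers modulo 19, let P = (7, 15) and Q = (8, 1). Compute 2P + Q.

First 2P:
Repeated addition: build up to 2P.
2P: tangent at (7, 15): λ = (3·7² + 6)/(2·15) ≡ 1/11. 11⁻¹ ≡ 7 (mod 19) since 11·7 = 77 ≡ 1, so λ ≡ 1·7 ≡ 7.
  x = λ² - 7 - 7 = 49 - 14 ≡ 16; y = λ·(7 - 16) - 15 ≡ 17. → (16, 17)
2P = (16, 17).
Finally 2P + Q:
(16, 17) + (8, 1). λ = (1 - 17)/(8 - 16) ≡ 3/11 mod 19. 11⁻¹ ≡ 7 (mod 19), so λ ≡ 2.
  x = λ² - 16 - 8 = 4 - 24 ≡ 18; y = λ·(16 - 18) - 17 ≡ 17. → (18, 17)

(18, 17)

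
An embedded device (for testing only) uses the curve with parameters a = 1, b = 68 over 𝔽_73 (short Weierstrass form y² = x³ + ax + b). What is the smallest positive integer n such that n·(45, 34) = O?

10

2P: tangent at (45, 34): λ = (3·45² + 1)/(2·34) ≡ 17/68. 68⁻¹ ≡ 29 (mod 73) since 68·29 = 1972 ≡ 1, so λ ≡ 17·29 ≡ 55.
  x = λ² - 45 - 45 = 3025 - 90 ≡ 15; y = λ·(45 - 15) - 34 ≡ 10. → (15, 10)
3P: (15, 10) + (45, 34). λ = (34 - 10)/(45 - 15) ≡ 24/30 mod 73. 30⁻¹ ≡ 56 (mod 73) since 30·56 = 1680 ≡ 1, so λ ≡ 30.
  x = λ² - 15 - 45 = 900 - 60 ≡ 37; y = λ·(15 - 37) - 10 ≡ 60. → (37, 60)
4P: (37, 60) + (45, 34). λ = (34 - 60)/(45 - 37) ≡ 47/8 mod 73. 8⁻¹ ≡ 64 (mod 73), so λ ≡ 15.
  x = λ² - 37 - 45 = 225 - 82 ≡ 70; y = λ·(37 - 70) - 60 ≡ 29. → (70, 29)
5P: (70, 29) + (45, 34). λ = (34 - 29)/(45 - 70) ≡ 5/48 mod 73. 48⁻¹ ≡ 35 (mod 73), so λ ≡ 29.
  x = λ² - 70 - 45 = 841 - 115 ≡ 69; y = λ·(70 - 69) - 29 ≡ 0. → (69, 0)
6P: (69, 0) + (45, 34). λ = (34 - 0)/(45 - 69) ≡ 34/49 mod 73. 49⁻¹ ≡ 3 (mod 73), so λ ≡ 29.
  x = λ² - 69 - 45 = 841 - 114 ≡ 70; y = λ·(69 - 70) - 0 ≡ 44. → (70, 44)
7P: (70, 44) + (45, 34). λ = (34 - 44)/(45 - 70) ≡ 63/48 mod 73. 48⁻¹ ≡ 35 (mod 73), so λ ≡ 15.
  x = λ² - 70 - 45 = 225 - 115 ≡ 37; y = λ·(70 - 37) - 44 ≡ 13. → (37, 13)
8P: (37, 13) + (45, 34). λ = (34 - 13)/(45 - 37) ≡ 21/8 mod 73. 8⁻¹ ≡ 64 (mod 73) since 8·64 = 512 ≡ 1, so λ ≡ 30.
  x = λ² - 37 - 45 = 900 - 82 ≡ 15; y = λ·(37 - 15) - 13 ≡ 63. → (15, 63)
9P: (15, 63) + (45, 34). λ = (34 - 63)/(45 - 15) ≡ 44/30 mod 73. 30⁻¹ ≡ 56 (mod 73) since 30·56 = 1680 ≡ 1, so λ ≡ 55.
  x = λ² - 15 - 45 = 3025 - 60 ≡ 45; y = λ·(15 - 45) - 63 ≡ 39. → (45, 39)
10P: (45, 39) + (45, 34): same x and y₁ ≡ -y₂, so the sum is O.
10P = O, so the order is 10.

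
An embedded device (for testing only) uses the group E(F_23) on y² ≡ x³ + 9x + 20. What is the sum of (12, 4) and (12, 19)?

O

The two points share x = 12 and their y-coordinates satisfy 4 + 19 ≡ 0 (mod 23), so they are inverses. Their sum is O.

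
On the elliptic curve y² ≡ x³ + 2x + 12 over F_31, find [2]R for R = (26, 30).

tangent at (26, 30): λ = (3·26² + 2)/(2·30) ≡ 15/29. 29⁻¹ ≡ 15 (mod 31), so λ ≡ 15·15 ≡ 8.
  x = λ² - 26 - 26 = 64 - 52 ≡ 12; y = λ·(26 - 12) - 30 ≡ 20. → (12, 20)

(12, 20)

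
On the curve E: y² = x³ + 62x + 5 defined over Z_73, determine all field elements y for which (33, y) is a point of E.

x³ + 62x + 5 = 37988 ≡ 28 (mod 73).
28 is a non-residue mod 73; no y exists.

none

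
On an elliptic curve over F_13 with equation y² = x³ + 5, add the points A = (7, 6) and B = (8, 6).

(7, 6) + (8, 6). λ = (6 - 6)/(8 - 7) ≡ 0/1 mod 13. 1⁻¹ ≡ 1 (mod 13) since 1·1 = 1 ≡ 1, so λ ≡ 0.
  x = λ² - 7 - 8 = 0 - 15 ≡ 11; y = λ·(7 - 11) - 6 ≡ 7. → (11, 7)

(11, 7)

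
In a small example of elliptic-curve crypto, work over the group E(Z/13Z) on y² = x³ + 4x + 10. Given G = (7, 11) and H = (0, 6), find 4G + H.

First 4G:
Double-and-add on 4 = (100)₂. Start with G = (7, 11) for the leading 1-bit.
double: tangent at (7, 11): λ = (3·7² + 4)/(2·11) ≡ 8/9. 9⁻¹ ≡ 3 (mod 13), so λ ≡ 8·3 ≡ 11.
  x = λ² - 7 - 7 = 121 - 14 ≡ 3; y = λ·(7 - 3) - 11 ≡ 7. → (3, 7)
double: tangent at (3, 7): λ = (3·3² + 4)/(2·7) ≡ 5/1. 1⁻¹ ≡ 1 (mod 13), so λ ≡ 5·1 ≡ 5.
  x = λ² - 3 - 3 = 25 - 6 ≡ 6; y = λ·(3 - 6) - 7 ≡ 4. → (6, 4)
4G = (6, 4).
Finally 4G + H:
(6, 4) + (0, 6). λ = (6 - 4)/(0 - 6) ≡ 2/7 mod 13. 7⁻¹ ≡ 2 (mod 13), so λ ≡ 4.
  x = λ² - 6 - 0 = 16 - 6 ≡ 10; y = λ·(6 - 10) - 4 ≡ 6. → (10, 6)

(10, 6)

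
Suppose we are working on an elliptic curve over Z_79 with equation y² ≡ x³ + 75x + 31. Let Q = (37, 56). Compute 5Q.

Double-and-add on 5 = (101)₂. Start with Q = (37, 56) for the leading 1-bit.
double: tangent at (37, 56): λ = (3·37² + 75)/(2·56) ≡ 74/33. 33⁻¹ ≡ 12 (mod 79), so λ ≡ 74·12 ≡ 19.
  x = λ² - 37 - 37 = 361 - 74 ≡ 50; y = λ·(37 - 50) - 56 ≡ 13. → (50, 13)
double: tangent at (50, 13): λ = (3·50² + 75)/(2·13) ≡ 70/26. 26⁻¹ ≡ 76 (mod 79) since 26·76 = 1976 ≡ 1, so λ ≡ 70·76 ≡ 27.
  x = λ² - 50 - 50 = 729 - 100 ≡ 76; y = λ·(50 - 76) - 13 ≡ 75. → (76, 75)
add Q: (76, 75) + (37, 56). λ = (56 - 75)/(37 - 76) ≡ 60/40 mod 79. 40⁻¹ ≡ 2 (mod 79), so λ ≡ 41.
  x = λ² - 76 - 37 = 1681 - 113 ≡ 67; y = λ·(76 - 67) - 75 ≡ 57. → (67, 57)

(67, 57)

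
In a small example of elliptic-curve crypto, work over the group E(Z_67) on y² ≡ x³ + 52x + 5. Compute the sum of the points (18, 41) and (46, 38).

(18, 41) + (46, 38). λ = (38 - 41)/(46 - 18) ≡ 64/28 mod 67. 28⁻¹ ≡ 12 (mod 67), so λ ≡ 31.
  x = λ² - 18 - 46 = 961 - 64 ≡ 26; y = λ·(18 - 26) - 41 ≡ 46. → (26, 46)

(26, 46)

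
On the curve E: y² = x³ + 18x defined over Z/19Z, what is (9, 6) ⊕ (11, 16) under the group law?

(9, 6) + (11, 16). λ = (16 - 6)/(11 - 9) ≡ 10/2 mod 19. 2⁻¹ ≡ 10 (mod 19), so λ ≡ 5.
  x = λ² - 9 - 11 = 25 - 20 ≡ 5; y = λ·(9 - 5) - 6 ≡ 14. → (5, 14)

(5, 14)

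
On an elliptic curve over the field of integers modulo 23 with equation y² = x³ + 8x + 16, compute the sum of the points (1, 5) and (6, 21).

(1, 5) + (6, 21). λ = (21 - 5)/(6 - 1) ≡ 16/5 mod 23. 5⁻¹ ≡ 14 (mod 23), so λ ≡ 17.
  x = λ² - 1 - 6 = 289 - 7 ≡ 6; y = λ·(1 - 6) - 5 ≡ 2. → (6, 2)

(6, 2)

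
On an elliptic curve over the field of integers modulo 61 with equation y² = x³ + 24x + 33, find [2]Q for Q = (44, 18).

tangent at (44, 18): λ = (3·44² + 24)/(2·18) ≡ 37/36. 36⁻¹ ≡ 39 (mod 61) since 36·39 = 1404 ≡ 1, so λ ≡ 37·39 ≡ 40.
  x = λ² - 44 - 44 = 1600 - 88 ≡ 48; y = λ·(44 - 48) - 18 ≡ 5. → (48, 5)

(48, 5)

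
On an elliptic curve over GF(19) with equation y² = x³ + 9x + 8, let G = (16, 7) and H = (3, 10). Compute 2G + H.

First 2G:
Repeated addition: build up to 2G.
2G: tangent at (16, 7): λ = (3·16² + 9)/(2·7) ≡ 17/14. 14⁻¹ ≡ 15 (mod 19) since 14·15 = 210 ≡ 1, so λ ≡ 17·15 ≡ 8.
  x = λ² - 16 - 16 = 64 - 32 ≡ 13; y = λ·(16 - 13) - 7 ≡ 17. → (13, 17)
2G = (13, 17).
Finally 2G + H:
(13, 17) + (3, 10). λ = (10 - 17)/(3 - 13) ≡ 12/9 mod 19. 9⁻¹ ≡ 17 (mod 19), so λ ≡ 14.
  x = λ² - 13 - 3 = 196 - 16 ≡ 9; y = λ·(13 - 9) - 17 ≡ 1. → (9, 1)

(9, 1)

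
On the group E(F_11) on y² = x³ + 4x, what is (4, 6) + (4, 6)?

(1, 7)

tangent at (4, 6): λ = (3·4² + 4)/(2·6) ≡ 8/1. 1⁻¹ ≡ 1 (mod 11) since 1·1 = 1 ≡ 1, so λ ≡ 8·1 ≡ 8.
  x = λ² - 4 - 4 = 64 - 8 ≡ 1; y = λ·(4 - 1) - 6 ≡ 7. → (1, 7)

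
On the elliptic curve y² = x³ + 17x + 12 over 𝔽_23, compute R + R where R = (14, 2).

tangent at (14, 2): λ = (3·14² + 17)/(2·2) ≡ 7/4. 4⁻¹ ≡ 6 (mod 23) since 4·6 = 24 ≡ 1, so λ ≡ 7·6 ≡ 19.
  x = λ² - 14 - 14 = 361 - 28 ≡ 11; y = λ·(14 - 11) - 2 ≡ 9. → (11, 9)

(11, 9)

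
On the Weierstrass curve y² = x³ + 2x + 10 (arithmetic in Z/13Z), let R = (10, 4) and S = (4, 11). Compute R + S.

(0, 6)

(10, 4) + (4, 11). λ = (11 - 4)/(4 - 10) ≡ 7/7 mod 13. 7⁻¹ ≡ 2 (mod 13), so λ ≡ 1.
  x = λ² - 10 - 4 = 1 - 14 ≡ 0; y = λ·(10 - 0) - 4 ≡ 6. → (0, 6)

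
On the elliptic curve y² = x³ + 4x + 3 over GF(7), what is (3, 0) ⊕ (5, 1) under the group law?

(3, 0) + (5, 1). λ = (1 - 0)/(5 - 3) ≡ 1/2 mod 7. 2⁻¹ ≡ 4 (mod 7) since 2·4 = 8 ≡ 1, so λ ≡ 4.
  x = λ² - 3 - 5 = 16 - 8 ≡ 1; y = λ·(3 - 1) - 0 ≡ 1. → (1, 1)

(1, 1)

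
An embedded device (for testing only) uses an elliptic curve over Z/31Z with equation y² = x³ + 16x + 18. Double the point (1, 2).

(7, 16)

tangent at (1, 2): λ = (3·1² + 16)/(2·2) ≡ 19/4. 4⁻¹ ≡ 8 (mod 31) since 4·8 = 32 ≡ 1, so λ ≡ 19·8 ≡ 28.
  x = λ² - 1 - 1 = 784 - 2 ≡ 7; y = λ·(1 - 7) - 2 ≡ 16. → (7, 16)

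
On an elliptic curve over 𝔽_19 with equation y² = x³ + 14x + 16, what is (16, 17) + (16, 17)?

(3, 16)

tangent at (16, 17): λ = (3·16² + 14)/(2·17) ≡ 3/15. 15⁻¹ ≡ 14 (mod 19) since 15·14 = 210 ≡ 1, so λ ≡ 3·14 ≡ 4.
  x = λ² - 16 - 16 = 16 - 32 ≡ 3; y = λ·(16 - 3) - 17 ≡ 16. → (3, 16)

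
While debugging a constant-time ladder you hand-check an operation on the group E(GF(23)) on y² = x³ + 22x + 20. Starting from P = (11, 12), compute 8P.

Double-and-add on 8 = (1000)₂. Start with P = (11, 12) for the leading 1-bit.
double: tangent at (11, 12): λ = (3·11² + 22)/(2·12) ≡ 17/1. 1⁻¹ ≡ 1 (mod 23), so λ ≡ 17·1 ≡ 17.
  x = λ² - 11 - 11 = 289 - 22 ≡ 14; y = λ·(11 - 14) - 12 ≡ 6. → (14, 6)
double: tangent at (14, 6): λ = (3·14² + 22)/(2·6) ≡ 12/12. 12⁻¹ ≡ 2 (mod 23) since 12·2 = 24 ≡ 1, so λ ≡ 12·2 ≡ 1.
  x = λ² - 14 - 14 = 1 - 28 ≡ 19; y = λ·(14 - 19) - 6 ≡ 12. → (19, 12)
double: tangent at (19, 12): λ = (3·19² + 22)/(2·12) ≡ 1/1. 1⁻¹ ≡ 1 (mod 23), so λ ≡ 1·1 ≡ 1.
  x = λ² - 19 - 19 = 1 - 38 ≡ 9; y = λ·(19 - 9) - 12 ≡ 21. → (9, 21)

(9, 21)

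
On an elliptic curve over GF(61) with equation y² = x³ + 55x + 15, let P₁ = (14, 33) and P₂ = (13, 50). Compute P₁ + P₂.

(18, 35)

(14, 33) + (13, 50). λ = (50 - 33)/(13 - 14) ≡ 17/60 mod 61. 60⁻¹ ≡ 60 (mod 61), so λ ≡ 44.
  x = λ² - 14 - 13 = 1936 - 27 ≡ 18; y = λ·(14 - 18) - 33 ≡ 35. → (18, 35)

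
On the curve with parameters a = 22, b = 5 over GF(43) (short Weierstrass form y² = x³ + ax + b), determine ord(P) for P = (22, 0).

2P: (22, 0) + (22, 0): same x and y₁ ≡ -y₂, so the sum is the point at infinity.
2P = the point at infinity, so the order is 2.

2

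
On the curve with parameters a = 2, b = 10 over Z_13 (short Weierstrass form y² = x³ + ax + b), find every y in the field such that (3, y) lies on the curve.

x³ + 2x + 10 = 43 ≡ 4 (mod 13).
Square roots of 4 mod 13: 2 and 11 (since 2² = 4 ≡ 4).

2, 11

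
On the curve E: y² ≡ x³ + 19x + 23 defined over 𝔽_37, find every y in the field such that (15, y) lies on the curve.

none

x³ + 19x + 23 = 3683 ≡ 20 (mod 37).
20 is a non-residue mod 37; no y exists.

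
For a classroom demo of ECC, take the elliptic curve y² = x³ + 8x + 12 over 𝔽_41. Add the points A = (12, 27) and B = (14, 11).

(12, 27) + (14, 11). λ = (11 - 27)/(14 - 12) ≡ 25/2 mod 41. 2⁻¹ ≡ 21 (mod 41) since 2·21 = 42 ≡ 1, so λ ≡ 33.
  x = λ² - 12 - 14 = 1089 - 26 ≡ 38; y = λ·(12 - 38) - 27 ≡ 17. → (38, 17)

(38, 17)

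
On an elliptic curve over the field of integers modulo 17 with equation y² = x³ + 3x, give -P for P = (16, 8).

(16, 9)

-(16, 8) = (16, -8 mod 17) = (16, 9).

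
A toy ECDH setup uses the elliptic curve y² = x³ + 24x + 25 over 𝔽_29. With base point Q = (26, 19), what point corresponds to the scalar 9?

Repeated addition: build up to 9Q.
2Q: tangent at (26, 19): λ = (3·26² + 24)/(2·19) ≡ 22/9. 9⁻¹ ≡ 13 (mod 29) since 9·13 = 117 ≡ 1, so λ ≡ 22·13 ≡ 25.
  x = λ² - 26 - 26 = 625 - 52 ≡ 22; y = λ·(26 - 22) - 19 ≡ 23. → (22, 23)
3Q: (22, 23) + (26, 19). λ = (19 - 23)/(26 - 22) ≡ 25/4 mod 29. 4⁻¹ ≡ 22 (mod 29), so λ ≡ 28.
  x = λ² - 22 - 26 = 784 - 48 ≡ 11; y = λ·(22 - 11) - 23 ≡ 24. → (11, 24)
4Q: (11, 24) + (26, 19). λ = (19 - 24)/(26 - 11) ≡ 24/15 mod 29. 15⁻¹ ≡ 2 (mod 29), so λ ≡ 19.
  x = λ² - 11 - 26 = 361 - 37 ≡ 5; y = λ·(11 - 5) - 24 ≡ 3. → (5, 3)
5Q: (5, 3) + (26, 19). λ = (19 - 3)/(26 - 5) ≡ 16/21 mod 29. 21⁻¹ ≡ 18 (mod 29), so λ ≡ 27.
  x = λ² - 5 - 26 = 729 - 31 ≡ 2; y = λ·(5 - 2) - 3 ≡ 20. → (2, 20)
6Q: (2, 20) + (26, 19). λ = (19 - 20)/(26 - 2) ≡ 28/24 mod 29. 24⁻¹ ≡ 23 (mod 29) since 24·23 = 552 ≡ 1, so λ ≡ 6.
  x = λ² - 2 - 26 = 36 - 28 ≡ 8; y = λ·(2 - 8) - 20 ≡ 2. → (8, 2)
7Q: (8, 2) + (26, 19). λ = (19 - 2)/(26 - 8) ≡ 17/18 mod 29. 18⁻¹ ≡ 21 (mod 29) since 18·21 = 378 ≡ 1, so λ ≡ 9.
  x = λ² - 8 - 26 = 81 - 34 ≡ 18; y = λ·(8 - 18) - 2 ≡ 24. → (18, 24)
8Q: (18, 24) + (26, 19). λ = (19 - 24)/(26 - 18) ≡ 24/8 mod 29. 8⁻¹ ≡ 11 (mod 29), so λ ≡ 3.
  x = λ² - 18 - 26 = 9 - 44 ≡ 23; y = λ·(18 - 23) - 24 ≡ 19. → (23, 19)
9Q: (23, 19) + (26, 19). λ = (19 - 19)/(26 - 23) ≡ 0/3 mod 29. 3⁻¹ ≡ 10 (mod 29) since 3·10 = 30 ≡ 1, so λ ≡ 0.
  x = λ² - 23 - 26 = 0 - 49 ≡ 9; y = λ·(23 - 9) - 19 ≡ 10. → (9, 10)

(9, 10)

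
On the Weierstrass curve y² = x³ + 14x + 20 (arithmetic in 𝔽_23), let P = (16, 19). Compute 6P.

Repeated addition: build up to 6P.
2P: tangent at (16, 19): λ = (3·16² + 14)/(2·19) ≡ 0/15. 15⁻¹ ≡ 20 (mod 23), so λ ≡ 0·20 ≡ 0.
  x = λ² - 16 - 16 = 0 - 32 ≡ 14; y = λ·(16 - 14) - 19 ≡ 4. → (14, 4)
3P: (14, 4) + (16, 19). λ = (19 - 4)/(16 - 14) ≡ 15/2 mod 23. 2⁻¹ ≡ 12 (mod 23), so λ ≡ 19.
  x = λ² - 14 - 16 = 361 - 30 ≡ 9; y = λ·(14 - 9) - 4 ≡ 22. → (9, 22)
4P: (9, 22) + (16, 19). λ = (19 - 22)/(16 - 9) ≡ 20/7 mod 23. 7⁻¹ ≡ 10 (mod 23) since 7·10 = 70 ≡ 1, so λ ≡ 16.
  x = λ² - 9 - 16 = 256 - 25 ≡ 1; y = λ·(9 - 1) - 22 ≡ 14. → (1, 14)
5P: (1, 14) + (16, 19). λ = (19 - 14)/(16 - 1) ≡ 5/15 mod 23. 15⁻¹ ≡ 20 (mod 23), so λ ≡ 8.
  x = λ² - 1 - 16 = 64 - 17 ≡ 1; y = λ·(1 - 1) - 14 ≡ 9. → (1, 9)
6P: (1, 9) + (16, 19). λ = (19 - 9)/(16 - 1) ≡ 10/15 mod 23. 15⁻¹ ≡ 20 (mod 23) since 15·20 = 300 ≡ 1, so λ ≡ 16.
  x = λ² - 1 - 16 = 256 - 17 ≡ 9; y = λ·(1 - 9) - 9 ≡ 1. → (9, 1)

(9, 1)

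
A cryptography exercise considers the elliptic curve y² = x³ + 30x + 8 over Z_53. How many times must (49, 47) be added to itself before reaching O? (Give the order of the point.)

5

2P: tangent at (49, 47): λ = (3·49² + 30)/(2·47) ≡ 25/41. 41⁻¹ ≡ 22 (mod 53), so λ ≡ 25·22 ≡ 20.
  x = λ² - 49 - 49 = 400 - 98 ≡ 37; y = λ·(49 - 37) - 47 ≡ 34. → (37, 34)
3P: (37, 34) + (49, 47). λ = (47 - 34)/(49 - 37) ≡ 13/12 mod 53. 12⁻¹ ≡ 31 (mod 53), so λ ≡ 32.
  x = λ² - 37 - 49 = 1024 - 86 ≡ 37; y = λ·(37 - 37) - 34 ≡ 19. → (37, 19)
4P: (37, 19) + (49, 47). λ = (47 - 19)/(49 - 37) ≡ 28/12 mod 53. 12⁻¹ ≡ 31 (mod 53), so λ ≡ 20.
  x = λ² - 37 - 49 = 400 - 86 ≡ 49; y = λ·(37 - 49) - 19 ≡ 6. → (49, 6)
5P: (49, 6) + (49, 47): same x and y₁ ≡ -y₂, so the sum is O.
5P = O, so the order is 5.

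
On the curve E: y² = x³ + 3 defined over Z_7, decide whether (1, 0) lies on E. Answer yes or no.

y² = 0² ≡ 0; x³ + 0x + 3 = 4 ≡ 4 (mod 7). 0 ≠ 4.

no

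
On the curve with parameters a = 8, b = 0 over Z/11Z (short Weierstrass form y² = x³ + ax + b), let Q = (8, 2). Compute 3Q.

(6, 0)

Repeated addition: build up to 3Q.
2Q: tangent at (8, 2): λ = (3·8² + 8)/(2·2) ≡ 2/4. 4⁻¹ ≡ 3 (mod 11) since 4·3 = 12 ≡ 1, so λ ≡ 2·3 ≡ 6.
  x = λ² - 8 - 8 = 36 - 16 ≡ 9; y = λ·(8 - 9) - 2 ≡ 3. → (9, 3)
3Q: (9, 3) + (8, 2). λ = (2 - 3)/(8 - 9) ≡ 10/10 mod 11. 10⁻¹ ≡ 10 (mod 11) since 10·10 = 100 ≡ 1, so λ ≡ 1.
  x = λ² - 9 - 8 = 1 - 17 ≡ 6; y = λ·(9 - 6) - 3 ≡ 0. → (6, 0)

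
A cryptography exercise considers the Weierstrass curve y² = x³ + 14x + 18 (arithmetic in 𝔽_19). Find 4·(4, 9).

Write Q = (4, 9).
Double-and-add on 4 = (100)₂. Start with Q = (4, 9) for the leading 1-bit.
double: tangent at (4, 9): λ = (3·4² + 14)/(2·9) ≡ 5/18. 18⁻¹ ≡ 18 (mod 19), so λ ≡ 5·18 ≡ 14.
  x = λ² - 4 - 4 = 196 - 8 ≡ 17; y = λ·(4 - 17) - 9 ≡ 18. → (17, 18)
double: tangent at (17, 18): λ = (3·17² + 14)/(2·18) ≡ 7/17. 17⁻¹ ≡ 9 (mod 19), so λ ≡ 7·9 ≡ 6.
  x = λ² - 17 - 17 = 36 - 34 ≡ 2; y = λ·(17 - 2) - 18 ≡ 15. → (2, 15)

(2, 15)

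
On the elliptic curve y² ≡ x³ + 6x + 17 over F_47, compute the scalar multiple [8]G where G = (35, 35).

Repeated addition: build up to 8G.
2G: tangent at (35, 35): λ = (3·35² + 6)/(2·35) ≡ 15/23. 23⁻¹ ≡ 45 (mod 47), so λ ≡ 15·45 ≡ 17.
  x = λ² - 35 - 35 = 289 - 70 ≡ 31; y = λ·(35 - 31) - 35 ≡ 33. → (31, 33)
3G: (31, 33) + (35, 35). λ = (35 - 33)/(35 - 31) ≡ 2/4 mod 47. 4⁻¹ ≡ 12 (mod 47) since 4·12 = 48 ≡ 1, so λ ≡ 24.
  x = λ² - 31 - 35 = 576 - 66 ≡ 40; y = λ·(31 - 40) - 33 ≡ 33. → (40, 33)
4G: (40, 33) + (35, 35). λ = (35 - 33)/(35 - 40) ≡ 2/42 mod 47. 42⁻¹ ≡ 28 (mod 47), so λ ≡ 9.
  x = λ² - 40 - 35 = 81 - 75 ≡ 6; y = λ·(40 - 6) - 33 ≡ 38. → (6, 38)
5G: (6, 38) + (35, 35). λ = (35 - 38)/(35 - 6) ≡ 44/29 mod 47. 29⁻¹ ≡ 13 (mod 47) since 29·13 = 377 ≡ 1, so λ ≡ 8.
  x = λ² - 6 - 35 = 64 - 41 ≡ 23; y = λ·(6 - 23) - 38 ≡ 14. → (23, 14)
6G: (23, 14) + (35, 35). λ = (35 - 14)/(35 - 23) ≡ 21/12 mod 47. 12⁻¹ ≡ 4 (mod 47), so λ ≡ 37.
  x = λ² - 23 - 35 = 1369 - 58 ≡ 42; y = λ·(23 - 42) - 14 ≡ 35. → (42, 35)
7G: (42, 35) + (35, 35). λ = (35 - 35)/(35 - 42) ≡ 0/40 mod 47. 40⁻¹ ≡ 20 (mod 47), so λ ≡ 0.
  x = λ² - 42 - 35 = 0 - 77 ≡ 17; y = λ·(42 - 17) - 35 ≡ 12. → (17, 12)
8G: (17, 12) + (35, 35). λ = (35 - 12)/(35 - 17) ≡ 23/18 mod 47. 18⁻¹ ≡ 34 (mod 47) since 18·34 = 612 ≡ 1, so λ ≡ 30.
  x = λ² - 17 - 35 = 900 - 52 ≡ 2; y = λ·(17 - 2) - 12 ≡ 15. → (2, 15)

(2, 15)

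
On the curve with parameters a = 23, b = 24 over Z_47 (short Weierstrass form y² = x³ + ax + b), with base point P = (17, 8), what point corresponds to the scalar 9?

(27, 20)

Repeated addition: build up to 9P.
2P: tangent at (17, 8): λ = (3·17² + 23)/(2·8) ≡ 44/16. 16⁻¹ ≡ 3 (mod 47), so λ ≡ 44·3 ≡ 38.
  x = λ² - 17 - 17 = 1444 - 34 ≡ 0; y = λ·(17 - 0) - 8 ≡ 27. → (0, 27)
3P: (0, 27) + (17, 8). λ = (8 - 27)/(17 - 0) ≡ 28/17 mod 47. 17⁻¹ ≡ 36 (mod 47) since 17·36 = 612 ≡ 1, so λ ≡ 21.
  x = λ² - 0 - 17 = 441 - 17 ≡ 1; y = λ·(0 - 1) - 27 ≡ 46. → (1, 46)
4P: (1, 46) + (17, 8). λ = (8 - 46)/(17 - 1) ≡ 9/16 mod 47. 16⁻¹ ≡ 3 (mod 47) since 16·3 = 48 ≡ 1, so λ ≡ 27.
  x = λ² - 1 - 17 = 729 - 18 ≡ 6; y = λ·(1 - 6) - 46 ≡ 7. → (6, 7)
5P: (6, 7) + (17, 8). λ = (8 - 7)/(17 - 6) ≡ 1/11 mod 47. 11⁻¹ ≡ 30 (mod 47), so λ ≡ 30.
  x = λ² - 6 - 17 = 900 - 23 ≡ 31; y = λ·(6 - 31) - 7 ≡ 42. → (31, 42)
6P: (31, 42) + (17, 8). λ = (8 - 42)/(17 - 31) ≡ 13/33 mod 47. 33⁻¹ ≡ 10 (mod 47), so λ ≡ 36.
  x = λ² - 31 - 17 = 1296 - 48 ≡ 26; y = λ·(31 - 26) - 42 ≡ 44. → (26, 44)
7P: (26, 44) + (17, 8). λ = (8 - 44)/(17 - 26) ≡ 11/38 mod 47. 38⁻¹ ≡ 26 (mod 47) since 38·26 = 988 ≡ 1, so λ ≡ 4.
  x = λ² - 26 - 17 = 16 - 43 ≡ 20; y = λ·(26 - 20) - 44 ≡ 27. → (20, 27)
8P: (20, 27) + (17, 8). λ = (8 - 27)/(17 - 20) ≡ 28/44 mod 47. 44⁻¹ ≡ 31 (mod 47), so λ ≡ 22.
  x = λ² - 20 - 17 = 484 - 37 ≡ 24; y = λ·(20 - 24) - 27 ≡ 26. → (24, 26)
9P: (24, 26) + (17, 8). λ = (8 - 26)/(17 - 24) ≡ 29/40 mod 47. 40⁻¹ ≡ 20 (mod 47), so λ ≡ 16.
  x = λ² - 24 - 17 = 256 - 41 ≡ 27; y = λ·(24 - 27) - 26 ≡ 20. → (27, 20)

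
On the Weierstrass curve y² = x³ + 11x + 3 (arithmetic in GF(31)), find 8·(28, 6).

Write G = (28, 6).
Double-and-add on 8 = (1000)₂. Start with G = (28, 6) for the leading 1-bit.
double: tangent at (28, 6): λ = (3·28² + 11)/(2·6) ≡ 7/12. 12⁻¹ ≡ 13 (mod 31) since 12·13 = 156 ≡ 1, so λ ≡ 7·13 ≡ 29.
  x = λ² - 28 - 28 = 841 - 56 ≡ 10; y = λ·(28 - 10) - 6 ≡ 20. → (10, 20)
double: tangent at (10, 20): λ = (3·10² + 11)/(2·20) ≡ 1/9. 9⁻¹ ≡ 7 (mod 31) since 9·7 = 63 ≡ 1, so λ ≡ 1·7 ≡ 7.
  x = λ² - 10 - 10 = 49 - 20 ≡ 29; y = λ·(10 - 29) - 20 ≡ 2. → (29, 2)
double: tangent at (29, 2): λ = (3·29² + 11)/(2·2) ≡ 23/4. 4⁻¹ ≡ 8 (mod 31), so λ ≡ 23·8 ≡ 29.
  x = λ² - 29 - 29 = 841 - 58 ≡ 8; y = λ·(29 - 8) - 2 ≡ 18. → (8, 18)

(8, 18)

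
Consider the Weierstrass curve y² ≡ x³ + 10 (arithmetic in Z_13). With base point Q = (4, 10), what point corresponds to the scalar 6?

Double-and-add on 6 = (110)₂. Start with Q = (4, 10) for the leading 1-bit.
double: tangent at (4, 10): λ = (3·4² + 0)/(2·10) ≡ 9/7. 7⁻¹ ≡ 2 (mod 13), so λ ≡ 9·2 ≡ 5.
  x = λ² - 4 - 4 = 25 - 8 ≡ 4; y = λ·(4 - 4) - 10 ≡ 3. → (4, 3)
add Q: (4, 3) + (4, 10): same x and y₁ ≡ -y₂, so the sum is O.
double: O + O = O (identity).

O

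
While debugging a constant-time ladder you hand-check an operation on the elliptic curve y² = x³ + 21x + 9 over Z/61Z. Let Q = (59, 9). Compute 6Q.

(14, 34)

Repeated addition: build up to 6Q.
2Q: tangent at (59, 9): λ = (3·59² + 21)/(2·9) ≡ 33/18. 18⁻¹ ≡ 17 (mod 61), so λ ≡ 33·17 ≡ 12.
  x = λ² - 59 - 59 = 144 - 118 ≡ 26; y = λ·(59 - 26) - 9 ≡ 21. → (26, 21)
3Q: (26, 21) + (59, 9). λ = (9 - 21)/(59 - 26) ≡ 49/33 mod 61. 33⁻¹ ≡ 37 (mod 61), so λ ≡ 44.
  x = λ² - 26 - 59 = 1936 - 85 ≡ 21; y = λ·(26 - 21) - 21 ≡ 16. → (21, 16)
4Q: (21, 16) + (59, 9). λ = (9 - 16)/(59 - 21) ≡ 54/38 mod 61. 38⁻¹ ≡ 53 (mod 61), so λ ≡ 56.
  x = λ² - 21 - 59 = 3136 - 80 ≡ 6; y = λ·(21 - 6) - 16 ≡ 31. → (6, 31)
5Q: (6, 31) + (59, 9). λ = (9 - 31)/(59 - 6) ≡ 39/53 mod 61. 53⁻¹ ≡ 38 (mod 61), so λ ≡ 18.
  x = λ² - 6 - 59 = 324 - 65 ≡ 15; y = λ·(6 - 15) - 31 ≡ 51. → (15, 51)
6Q: (15, 51) + (59, 9). λ = (9 - 51)/(59 - 15) ≡ 19/44 mod 61. 44⁻¹ ≡ 43 (mod 61) since 44·43 = 1892 ≡ 1, so λ ≡ 24.
  x = λ² - 15 - 59 = 576 - 74 ≡ 14; y = λ·(15 - 14) - 51 ≡ 34. → (14, 34)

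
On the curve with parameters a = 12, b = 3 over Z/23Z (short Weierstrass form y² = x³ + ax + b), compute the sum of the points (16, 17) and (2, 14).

(16, 17) + (2, 14). λ = (14 - 17)/(2 - 16) ≡ 20/9 mod 23. 9⁻¹ ≡ 18 (mod 23) since 9·18 = 162 ≡ 1, so λ ≡ 15.
  x = λ² - 16 - 2 = 225 - 18 ≡ 0; y = λ·(16 - 0) - 17 ≡ 16. → (0, 16)

(0, 16)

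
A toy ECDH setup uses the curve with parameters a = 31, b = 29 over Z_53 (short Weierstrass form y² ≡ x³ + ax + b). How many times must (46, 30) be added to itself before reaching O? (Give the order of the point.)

10

2P: tangent at (46, 30): λ = (3·46² + 31)/(2·30) ≡ 19/7. 7⁻¹ ≡ 38 (mod 53), so λ ≡ 19·38 ≡ 33.
  x = λ² - 46 - 46 = 1089 - 92 ≡ 43; y = λ·(46 - 43) - 30 ≡ 16. → (43, 16)
3P: (43, 16) + (46, 30). λ = (30 - 16)/(46 - 43) ≡ 14/3 mod 53. 3⁻¹ ≡ 18 (mod 53), so λ ≡ 40.
  x = λ² - 43 - 46 = 1600 - 89 ≡ 27; y = λ·(43 - 27) - 16 ≡ 41. → (27, 41)
4P: (27, 41) + (46, 30). λ = (30 - 41)/(46 - 27) ≡ 42/19 mod 53. 19⁻¹ ≡ 14 (mod 53), so λ ≡ 5.
  x = λ² - 27 - 46 = 25 - 73 ≡ 5; y = λ·(27 - 5) - 41 ≡ 16. → (5, 16)
5P: (5, 16) + (46, 30). λ = (30 - 16)/(46 - 5) ≡ 14/41 mod 53. 41⁻¹ ≡ 22 (mod 53) since 41·22 = 902 ≡ 1, so λ ≡ 43.
  x = λ² - 5 - 46 = 1849 - 51 ≡ 49; y = λ·(5 - 49) - 16 ≡ 0. → (49, 0)
6P: (49, 0) + (46, 30). λ = (30 - 0)/(46 - 49) ≡ 30/50 mod 53. 50⁻¹ ≡ 35 (mod 53) since 50·35 = 1750 ≡ 1, so λ ≡ 43.
  x = λ² - 49 - 46 = 1849 - 95 ≡ 5; y = λ·(49 - 5) - 0 ≡ 37. → (5, 37)
7P: (5, 37) + (46, 30). λ = (30 - 37)/(46 - 5) ≡ 46/41 mod 53. 41⁻¹ ≡ 22 (mod 53), so λ ≡ 5.
  x = λ² - 5 - 46 = 25 - 51 ≡ 27; y = λ·(5 - 27) - 37 ≡ 12. → (27, 12)
8P: (27, 12) + (46, 30). λ = (30 - 12)/(46 - 27) ≡ 18/19 mod 53. 19⁻¹ ≡ 14 (mod 53) since 19·14 = 266 ≡ 1, so λ ≡ 40.
  x = λ² - 27 - 46 = 1600 - 73 ≡ 43; y = λ·(27 - 43) - 12 ≡ 37. → (43, 37)
9P: (43, 37) + (46, 30). λ = (30 - 37)/(46 - 43) ≡ 46/3 mod 53. 3⁻¹ ≡ 18 (mod 53) since 3·18 = 54 ≡ 1, so λ ≡ 33.
  x = λ² - 43 - 46 = 1089 - 89 ≡ 46; y = λ·(43 - 46) - 37 ≡ 23. → (46, 23)
10P: (46, 23) + (46, 30): same x and y₁ ≡ -y₂, so the sum is O.
10P = O, so the order is 10.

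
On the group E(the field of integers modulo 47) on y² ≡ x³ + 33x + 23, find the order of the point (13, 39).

12

2P: tangent at (13, 39): λ = (3·13² + 33)/(2·39) ≡ 23/31. 31⁻¹ ≡ 44 (mod 47), so λ ≡ 23·44 ≡ 25.
  x = λ² - 13 - 13 = 625 - 26 ≡ 35; y = λ·(13 - 35) - 39 ≡ 22. → (35, 22)
3P: (35, 22) + (13, 39). λ = (39 - 22)/(13 - 35) ≡ 17/25 mod 47. 25⁻¹ ≡ 32 (mod 47) since 25·32 = 800 ≡ 1, so λ ≡ 27.
  x = λ² - 35 - 13 = 729 - 48 ≡ 23; y = λ·(35 - 23) - 22 ≡ 20. → (23, 20)
4P: (23, 20) + (13, 39). λ = (39 - 20)/(13 - 23) ≡ 19/37 mod 47. 37⁻¹ ≡ 14 (mod 47), so λ ≡ 31.
  x = λ² - 23 - 13 = 961 - 36 ≡ 32; y = λ·(23 - 32) - 20 ≡ 30. → (32, 30)
5P: (32, 30) + (13, 39). λ = (39 - 30)/(13 - 32) ≡ 9/28 mod 47. 28⁻¹ ≡ 42 (mod 47), so λ ≡ 2.
  x = λ² - 32 - 13 = 4 - 45 ≡ 6; y = λ·(32 - 6) - 30 ≡ 22. → (6, 22)
6P: (6, 22) + (13, 39). λ = (39 - 22)/(13 - 6) ≡ 17/7 mod 47. 7⁻¹ ≡ 27 (mod 47), so λ ≡ 36.
  x = λ² - 6 - 13 = 1296 - 19 ≡ 8; y = λ·(6 - 8) - 22 ≡ 0. → (8, 0)
7P: (8, 0) + (13, 39). λ = (39 - 0)/(13 - 8) ≡ 39/5 mod 47. 5⁻¹ ≡ 19 (mod 47), so λ ≡ 36.
  x = λ² - 8 - 13 = 1296 - 21 ≡ 6; y = λ·(8 - 6) - 0 ≡ 25. → (6, 25)
8P: (6, 25) + (13, 39). λ = (39 - 25)/(13 - 6) ≡ 14/7 mod 47. 7⁻¹ ≡ 27 (mod 47), so λ ≡ 2.
  x = λ² - 6 - 13 = 4 - 19 ≡ 32; y = λ·(6 - 32) - 25 ≡ 17. → (32, 17)
9P: (32, 17) + (13, 39). λ = (39 - 17)/(13 - 32) ≡ 22/28 mod 47. 28⁻¹ ≡ 42 (mod 47), so λ ≡ 31.
  x = λ² - 32 - 13 = 961 - 45 ≡ 23; y = λ·(32 - 23) - 17 ≡ 27. → (23, 27)
10P: (23, 27) + (13, 39). λ = (39 - 27)/(13 - 23) ≡ 12/37 mod 47. 37⁻¹ ≡ 14 (mod 47), so λ ≡ 27.
  x = λ² - 23 - 13 = 729 - 36 ≡ 35; y = λ·(23 - 35) - 27 ≡ 25. → (35, 25)
11P: (35, 25) + (13, 39). λ = (39 - 25)/(13 - 35) ≡ 14/25 mod 47. 25⁻¹ ≡ 32 (mod 47) since 25·32 = 800 ≡ 1, so λ ≡ 25.
  x = λ² - 35 - 13 = 625 - 48 ≡ 13; y = λ·(35 - 13) - 25 ≡ 8. → (13, 8)
12P: (13, 8) + (13, 39): same x and y₁ ≡ -y₂, so the sum is 𝒪.
12P = 𝒪, so the order is 12.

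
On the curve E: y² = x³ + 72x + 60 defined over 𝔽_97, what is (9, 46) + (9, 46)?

tangent at (9, 46): λ = (3·9² + 72)/(2·46) ≡ 24/92. 92⁻¹ ≡ 58 (mod 97), so λ ≡ 24·58 ≡ 34.
  x = λ² - 9 - 9 = 1156 - 18 ≡ 71; y = λ·(9 - 71) - 46 ≡ 77. → (71, 77)

(71, 77)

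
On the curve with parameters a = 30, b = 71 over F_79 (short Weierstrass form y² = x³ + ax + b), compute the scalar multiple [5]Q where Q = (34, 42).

(29, 34)

Repeated addition: build up to 5Q.
2Q: tangent at (34, 42): λ = (3·34² + 30)/(2·42) ≡ 22/5. 5⁻¹ ≡ 16 (mod 79) since 5·16 = 80 ≡ 1, so λ ≡ 22·16 ≡ 36.
  x = λ² - 34 - 34 = 1296 - 68 ≡ 43; y = λ·(34 - 43) - 42 ≡ 29. → (43, 29)
3Q: (43, 29) + (34, 42). λ = (42 - 29)/(34 - 43) ≡ 13/70 mod 79. 70⁻¹ ≡ 35 (mod 79), so λ ≡ 60.
  x = λ² - 43 - 34 = 3600 - 77 ≡ 47; y = λ·(43 - 47) - 29 ≡ 47. → (47, 47)
4Q: (47, 47) + (34, 42). λ = (42 - 47)/(34 - 47) ≡ 74/66 mod 79. 66⁻¹ ≡ 6 (mod 79), so λ ≡ 49.
  x = λ² - 47 - 34 = 2401 - 81 ≡ 29; y = λ·(47 - 29) - 47 ≡ 45. → (29, 45)
5Q: (29, 45) + (34, 42). λ = (42 - 45)/(34 - 29) ≡ 76/5 mod 79. 5⁻¹ ≡ 16 (mod 79), so λ ≡ 31.
  x = λ² - 29 - 34 = 961 - 63 ≡ 29; y = λ·(29 - 29) - 45 ≡ 34. → (29, 34)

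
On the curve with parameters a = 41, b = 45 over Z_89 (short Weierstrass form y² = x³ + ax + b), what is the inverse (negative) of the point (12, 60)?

-(12, 60) = (12, -60 mod 89) = (12, 29).

(12, 29)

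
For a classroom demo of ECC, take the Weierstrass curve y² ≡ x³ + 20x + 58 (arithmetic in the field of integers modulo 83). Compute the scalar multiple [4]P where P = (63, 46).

(4, 77)

Repeated addition: build up to 4P.
2P: tangent at (63, 46): λ = (3·63² + 20)/(2·46) ≡ 58/9. 9⁻¹ ≡ 37 (mod 83), so λ ≡ 58·37 ≡ 71.
  x = λ² - 63 - 63 = 5041 - 126 ≡ 18; y = λ·(63 - 18) - 46 ≡ 78. → (18, 78)
3P: (18, 78) + (63, 46). λ = (46 - 78)/(63 - 18) ≡ 51/45 mod 83. 45⁻¹ ≡ 24 (mod 83), so λ ≡ 62.
  x = λ² - 18 - 63 = 3844 - 81 ≡ 28; y = λ·(18 - 28) - 78 ≡ 49. → (28, 49)
4P: (28, 49) + (63, 46). λ = (46 - 49)/(63 - 28) ≡ 80/35 mod 83. 35⁻¹ ≡ 19 (mod 83), so λ ≡ 26.
  x = λ² - 28 - 63 = 676 - 91 ≡ 4; y = λ·(28 - 4) - 49 ≡ 77. → (4, 77)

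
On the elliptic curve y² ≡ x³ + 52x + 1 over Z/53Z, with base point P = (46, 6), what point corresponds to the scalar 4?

Double-and-add on 4 = (100)₂. Start with P = (46, 6) for the leading 1-bit.
double: tangent at (46, 6): λ = (3·46² + 52)/(2·6) ≡ 40/12. 12⁻¹ ≡ 31 (mod 53), so λ ≡ 40·31 ≡ 21.
  x = λ² - 46 - 46 = 441 - 92 ≡ 31; y = λ·(46 - 31) - 6 ≡ 44. → (31, 44)
double: tangent at (31, 44): λ = (3·31² + 52)/(2·44) ≡ 20/35. 35⁻¹ ≡ 50 (mod 53), so λ ≡ 20·50 ≡ 46.
  x = λ² - 31 - 31 = 2116 - 62 ≡ 40; y = λ·(31 - 40) - 44 ≡ 19. → (40, 19)

(40, 19)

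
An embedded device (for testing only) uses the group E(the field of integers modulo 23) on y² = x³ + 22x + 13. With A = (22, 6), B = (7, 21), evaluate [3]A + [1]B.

O

First 3A:
Repeated addition: build up to 3A.
2A: tangent at (22, 6): λ = (3·22² + 22)/(2·6) ≡ 2/12. 12⁻¹ ≡ 2 (mod 23) since 12·2 = 24 ≡ 1, so λ ≡ 2·2 ≡ 4.
  x = λ² - 22 - 22 = 16 - 44 ≡ 18; y = λ·(22 - 18) - 6 ≡ 10. → (18, 10)
3A: (18, 10) + (22, 6). λ = (6 - 10)/(22 - 18) ≡ 19/4 mod 23. 4⁻¹ ≡ 6 (mod 23), so λ ≡ 22.
  x = λ² - 18 - 22 = 484 - 40 ≡ 7; y = λ·(18 - 7) - 10 ≡ 2. → (7, 2)
3A = (7, 2).
Finally 3A + B:
(7, 2) + (7, 21): same x and y₁ ≡ -y₂, so the sum is O.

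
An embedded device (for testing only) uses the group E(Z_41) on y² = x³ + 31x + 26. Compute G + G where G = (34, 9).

(6, 31)

tangent at (34, 9): λ = (3·34² + 31)/(2·9) ≡ 14/18. 18⁻¹ ≡ 16 (mod 41), so λ ≡ 14·16 ≡ 19.
  x = λ² - 34 - 34 = 361 - 68 ≡ 6; y = λ·(34 - 6) - 9 ≡ 31. → (6, 31)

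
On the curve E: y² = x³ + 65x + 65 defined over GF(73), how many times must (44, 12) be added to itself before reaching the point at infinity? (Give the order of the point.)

2P: tangent at (44, 12): λ = (3·44² + 65)/(2·12) ≡ 33/24. 24⁻¹ ≡ 70 (mod 73), so λ ≡ 33·70 ≡ 47.
  x = λ² - 44 - 44 = 2209 - 88 ≡ 4; y = λ·(44 - 4) - 12 ≡ 43. → (4, 43)
3P: (4, 43) + (44, 12). λ = (12 - 43)/(44 - 4) ≡ 42/40 mod 73. 40⁻¹ ≡ 42 (mod 73) since 40·42 = 1680 ≡ 1, so λ ≡ 12.
  x = λ² - 4 - 44 = 144 - 48 ≡ 23; y = λ·(4 - 23) - 43 ≡ 21. → (23, 21)
4P: (23, 21) + (44, 12). λ = (12 - 21)/(44 - 23) ≡ 64/21 mod 73. 21⁻¹ ≡ 7 (mod 73), so λ ≡ 10.
  x = λ² - 23 - 44 = 100 - 67 ≡ 33; y = λ·(23 - 33) - 21 ≡ 25. → (33, 25)
5P: (33, 25) + (44, 12). λ = (12 - 25)/(44 - 33) ≡ 60/11 mod 73. 11⁻¹ ≡ 20 (mod 73) since 11·20 = 220 ≡ 1, so λ ≡ 32.
  x = λ² - 33 - 44 = 1024 - 77 ≡ 71; y = λ·(33 - 71) - 25 ≡ 0. → (71, 0)
6P: (71, 0) + (44, 12). λ = (12 - 0)/(44 - 71) ≡ 12/46 mod 73. 46⁻¹ ≡ 27 (mod 73), so λ ≡ 32.
  x = λ² - 71 - 44 = 1024 - 115 ≡ 33; y = λ·(71 - 33) - 0 ≡ 48. → (33, 48)
7P: (33, 48) + (44, 12). λ = (12 - 48)/(44 - 33) ≡ 37/11 mod 73. 11⁻¹ ≡ 20 (mod 73), so λ ≡ 10.
  x = λ² - 33 - 44 = 100 - 77 ≡ 23; y = λ·(33 - 23) - 48 ≡ 52. → (23, 52)
8P: (23, 52) + (44, 12). λ = (12 - 52)/(44 - 23) ≡ 33/21 mod 73. 21⁻¹ ≡ 7 (mod 73), so λ ≡ 12.
  x = λ² - 23 - 44 = 144 - 67 ≡ 4; y = λ·(23 - 4) - 52 ≡ 30. → (4, 30)
9P: (4, 30) + (44, 12). λ = (12 - 30)/(44 - 4) ≡ 55/40 mod 73. 40⁻¹ ≡ 42 (mod 73), so λ ≡ 47.
  x = λ² - 4 - 44 = 2209 - 48 ≡ 44; y = λ·(4 - 44) - 30 ≡ 61. → (44, 61)
10P: (44, 61) + (44, 12): same x and y₁ ≡ -y₂, so the sum is the point at infinity.
10P = the point at infinity, so the order is 10.

10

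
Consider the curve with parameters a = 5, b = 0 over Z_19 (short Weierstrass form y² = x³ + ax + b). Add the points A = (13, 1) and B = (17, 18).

(13, 1) + (17, 18). λ = (18 - 1)/(17 - 13) ≡ 17/4 mod 19. 4⁻¹ ≡ 5 (mod 19) since 4·5 = 20 ≡ 1, so λ ≡ 9.
  x = λ² - 13 - 17 = 81 - 30 ≡ 13; y = λ·(13 - 13) - 1 ≡ 18. → (13, 18)

(13, 18)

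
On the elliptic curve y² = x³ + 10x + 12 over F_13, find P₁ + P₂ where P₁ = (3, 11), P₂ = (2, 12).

(9, 8)

(3, 11) + (2, 12). λ = (12 - 11)/(2 - 3) ≡ 1/12 mod 13. 12⁻¹ ≡ 12 (mod 13) since 12·12 = 144 ≡ 1, so λ ≡ 12.
  x = λ² - 3 - 2 = 144 - 5 ≡ 9; y = λ·(3 - 9) - 11 ≡ 8. → (9, 8)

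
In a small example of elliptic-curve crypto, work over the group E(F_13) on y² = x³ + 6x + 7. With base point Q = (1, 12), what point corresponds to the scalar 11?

(10, 1)

Double-and-add on 11 = (1011)₂. Start with Q = (1, 12) for the leading 1-bit.
double: tangent at (1, 12): λ = (3·1² + 6)/(2·12) ≡ 9/11. 11⁻¹ ≡ 6 (mod 13), so λ ≡ 9·6 ≡ 2.
  x = λ² - 1 - 1 = 4 - 2 ≡ 2; y = λ·(1 - 2) - 12 ≡ 12. → (2, 12)
double: tangent at (2, 12): λ = (3·2² + 6)/(2·12) ≡ 5/11. 11⁻¹ ≡ 6 (mod 13), so λ ≡ 5·6 ≡ 4.
  x = λ² - 2 - 2 = 16 - 4 ≡ 12; y = λ·(2 - 12) - 12 ≡ 0. → (12, 0)
add Q: (12, 0) + (1, 12). λ = (12 - 0)/(1 - 12) ≡ 12/2 mod 13. 2⁻¹ ≡ 7 (mod 13) since 2·7 = 14 ≡ 1, so λ ≡ 6.
  x = λ² - 12 - 1 = 36 - 13 ≡ 10; y = λ·(12 - 10) - 0 ≡ 12. → (10, 12)
double: tangent at (10, 12): λ = (3·10² + 6)/(2·12) ≡ 7/11. 11⁻¹ ≡ 6 (mod 13), so λ ≡ 7·6 ≡ 3.
  x = λ² - 10 - 10 = 9 - 20 ≡ 2; y = λ·(10 - 2) - 12 ≡ 12. → (2, 12)
add Q: (2, 12) + (1, 12). λ = (12 - 12)/(1 - 2) ≡ 0/12 mod 13. 12⁻¹ ≡ 12 (mod 13) since 12·12 = 144 ≡ 1, so λ ≡ 0.
  x = λ² - 2 - 1 = 0 - 3 ≡ 10; y = λ·(2 - 10) - 12 ≡ 1. → (10, 1)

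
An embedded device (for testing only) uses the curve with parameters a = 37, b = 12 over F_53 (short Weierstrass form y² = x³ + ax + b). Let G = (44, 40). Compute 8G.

Double-and-add on 8 = (1000)₂. Start with G = (44, 40) for the leading 1-bit.
double: tangent at (44, 40): λ = (3·44² + 37)/(2·40) ≡ 15/27. 27⁻¹ ≡ 2 (mod 53), so λ ≡ 15·2 ≡ 30.
  x = λ² - 44 - 44 = 900 - 88 ≡ 17; y = λ·(44 - 17) - 40 ≡ 28. → (17, 28)
double: tangent at (17, 28): λ = (3·17² + 37)/(2·28) ≡ 3/3. 3⁻¹ ≡ 18 (mod 53), so λ ≡ 3·18 ≡ 1.
  x = λ² - 17 - 17 = 1 - 34 ≡ 20; y = λ·(17 - 20) - 28 ≡ 22. → (20, 22)
double: tangent at (20, 22): λ = (3·20² + 37)/(2·22) ≡ 18/44. 44⁻¹ ≡ 47 (mod 53), so λ ≡ 18·47 ≡ 51.
  x = λ² - 20 - 20 = 2601 - 40 ≡ 17; y = λ·(20 - 17) - 22 ≡ 25. → (17, 25)

(17, 25)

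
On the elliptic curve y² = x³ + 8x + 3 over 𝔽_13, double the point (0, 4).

tangent at (0, 4): λ = (3·0² + 8)/(2·4) ≡ 8/8. 8⁻¹ ≡ 5 (mod 13) since 8·5 = 40 ≡ 1, so λ ≡ 8·5 ≡ 1.
  x = λ² - 0 - 0 = 1 - 0 ≡ 1; y = λ·(0 - 1) - 4 ≡ 8. → (1, 8)

(1, 8)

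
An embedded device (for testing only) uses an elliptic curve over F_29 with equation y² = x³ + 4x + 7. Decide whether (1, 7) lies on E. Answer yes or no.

y² = 7² ≡ 20; x³ + 4x + 7 = 12 ≡ 12 (mod 29). 20 ≠ 12.

no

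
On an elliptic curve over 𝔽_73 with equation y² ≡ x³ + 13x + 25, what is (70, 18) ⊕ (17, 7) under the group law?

(27, 35)

(70, 18) + (17, 7). λ = (7 - 18)/(17 - 70) ≡ 62/20 mod 73. 20⁻¹ ≡ 11 (mod 73) since 20·11 = 220 ≡ 1, so λ ≡ 25.
  x = λ² - 70 - 17 = 625 - 87 ≡ 27; y = λ·(70 - 27) - 18 ≡ 35. → (27, 35)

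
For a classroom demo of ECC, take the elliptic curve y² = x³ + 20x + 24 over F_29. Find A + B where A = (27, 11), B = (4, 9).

(27, 11) + (4, 9). λ = (9 - 11)/(4 - 27) ≡ 27/6 mod 29. 6⁻¹ ≡ 5 (mod 29) since 6·5 = 30 ≡ 1, so λ ≡ 19.
  x = λ² - 27 - 4 = 361 - 31 ≡ 11; y = λ·(27 - 11) - 11 ≡ 3. → (11, 3)

(11, 3)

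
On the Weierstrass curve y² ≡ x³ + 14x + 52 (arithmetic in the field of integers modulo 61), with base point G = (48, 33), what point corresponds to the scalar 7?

Double-and-add on 7 = (111)₂. Start with G = (48, 33) for the leading 1-bit.
double: tangent at (48, 33): λ = (3·48² + 14)/(2·33) ≡ 33/5. 5⁻¹ ≡ 49 (mod 61), so λ ≡ 33·49 ≡ 31.
  x = λ² - 48 - 48 = 961 - 96 ≡ 11; y = λ·(48 - 11) - 33 ≡ 16. → (11, 16)
add G: (11, 16) + (48, 33). λ = (33 - 16)/(48 - 11) ≡ 17/37 mod 61. 37⁻¹ ≡ 33 (mod 61), so λ ≡ 12.
  x = λ² - 11 - 48 = 144 - 59 ≡ 24; y = λ·(11 - 24) - 16 ≡ 11. → (24, 11)
double: tangent at (24, 11): λ = (3·24² + 14)/(2·11) ≡ 34/22. 22⁻¹ ≡ 25 (mod 61), so λ ≡ 34·25 ≡ 57.
  x = λ² - 24 - 24 = 3249 - 48 ≡ 29; y = λ·(24 - 29) - 11 ≡ 9. → (29, 9)
add G: (29, 9) + (48, 33). λ = (33 - 9)/(48 - 29) ≡ 24/19 mod 61. 19⁻¹ ≡ 45 (mod 61) since 19·45 = 855 ≡ 1, so λ ≡ 43.
  x = λ² - 29 - 48 = 1849 - 77 ≡ 3; y = λ·(29 - 3) - 9 ≡ 11. → (3, 11)

(3, 11)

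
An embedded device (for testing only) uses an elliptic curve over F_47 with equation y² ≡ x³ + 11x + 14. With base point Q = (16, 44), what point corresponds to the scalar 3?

(37, 28)

Repeated addition: build up to 3Q.
2Q: tangent at (16, 44): λ = (3·16² + 11)/(2·44) ≡ 27/41. 41⁻¹ ≡ 39 (mod 47) since 41·39 = 1599 ≡ 1, so λ ≡ 27·39 ≡ 19.
  x = λ² - 16 - 16 = 361 - 32 ≡ 0; y = λ·(16 - 0) - 44 ≡ 25. → (0, 25)
3Q: (0, 25) + (16, 44). λ = (44 - 25)/(16 - 0) ≡ 19/16 mod 47. 16⁻¹ ≡ 3 (mod 47), so λ ≡ 10.
  x = λ² - 0 - 16 = 100 - 16 ≡ 37; y = λ·(0 - 37) - 25 ≡ 28. → (37, 28)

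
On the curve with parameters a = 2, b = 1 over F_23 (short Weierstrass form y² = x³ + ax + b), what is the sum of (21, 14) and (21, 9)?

O

The two points share x = 21 and their y-coordinates satisfy 14 + 9 ≡ 0 (mod 23), so they are inverses. Their sum is the point at infinity.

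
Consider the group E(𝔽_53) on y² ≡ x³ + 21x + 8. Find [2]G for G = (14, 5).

tangent at (14, 5): λ = (3·14² + 21)/(2·5) ≡ 26/10. 10⁻¹ ≡ 16 (mod 53), so λ ≡ 26·16 ≡ 45.
  x = λ² - 14 - 14 = 2025 - 28 ≡ 36; y = λ·(14 - 36) - 5 ≡ 12. → (36, 12)

(36, 12)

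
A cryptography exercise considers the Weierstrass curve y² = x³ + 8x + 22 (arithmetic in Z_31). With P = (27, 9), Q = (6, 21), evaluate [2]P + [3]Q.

(8, 28)

First 2P:
Repeated addition: build up to 2P.
2P: tangent at (27, 9): λ = (3·27² + 8)/(2·9) ≡ 25/18. 18⁻¹ ≡ 19 (mod 31), so λ ≡ 25·19 ≡ 10.
  x = λ² - 27 - 27 = 100 - 54 ≡ 15; y = λ·(27 - 15) - 9 ≡ 18. → (15, 18)
2P = (15, 18).
Next 3Q:
Repeated addition: build up to 3Q.
2Q: tangent at (6, 21): λ = (3·6² + 8)/(2·21) ≡ 23/11. 11⁻¹ ≡ 17 (mod 31) since 11·17 = 187 ≡ 1, so λ ≡ 23·17 ≡ 19.
  x = λ² - 6 - 6 = 361 - 12 ≡ 8; y = λ·(6 - 8) - 21 ≡ 3. → (8, 3)
3Q: (8, 3) + (6, 21). λ = (21 - 3)/(6 - 8) ≡ 18/29 mod 31. 29⁻¹ ≡ 15 (mod 31) since 29·15 = 435 ≡ 1, so λ ≡ 22.
  x = λ² - 8 - 6 = 484 - 14 ≡ 5; y = λ·(8 - 5) - 3 ≡ 1. → (5, 1)
3Q = (5, 1).
Finally 2P + 3Q:
(15, 18) + (5, 1). λ = (1 - 18)/(5 - 15) ≡ 14/21 mod 31. 21⁻¹ ≡ 3 (mod 31) since 21·3 = 63 ≡ 1, so λ ≡ 11.
  x = λ² - 15 - 5 = 121 - 20 ≡ 8; y = λ·(15 - 8) - 18 ≡ 28. → (8, 28)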